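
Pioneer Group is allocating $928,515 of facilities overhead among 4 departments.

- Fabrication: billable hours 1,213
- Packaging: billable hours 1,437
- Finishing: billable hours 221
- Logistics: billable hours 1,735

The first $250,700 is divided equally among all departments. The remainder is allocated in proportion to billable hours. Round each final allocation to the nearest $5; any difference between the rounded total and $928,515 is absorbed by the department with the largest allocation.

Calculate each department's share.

Fabrication: $241,180 · Packaging: $274,145 · Finishing: $95,195 · Logistics: $317,995

Equal tier: $250,700 ÷ 4 = $62,675 apiece.
Remainder $677,815 by billable hours (total 4,606): Fabrication 178,504.04 → $178,505; Packaging 211,467.68 → $211,470; Finishing 32,522.17 → $32,520; Logistics 255,321.11 → $255,320.
Totals: Fabrication $62,675 + $178,505 = $241,180; Packaging $62,675 + $211,470 = $274,145; Finishing $62,675 + $32,520 = $95,195; Logistics $62,675 + $255,320 = $317,995.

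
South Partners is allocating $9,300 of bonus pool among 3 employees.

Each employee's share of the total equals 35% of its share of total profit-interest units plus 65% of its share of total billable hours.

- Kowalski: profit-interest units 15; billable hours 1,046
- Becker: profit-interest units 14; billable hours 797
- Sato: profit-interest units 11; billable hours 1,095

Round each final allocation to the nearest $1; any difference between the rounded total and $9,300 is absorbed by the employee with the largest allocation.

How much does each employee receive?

Profit-interest units total 40; billable hours total 2,938.
Combined weights (35% profit-interest units + 65% billable hours): Kowalski 0.3627; Becker 0.2988; Sato 0.3385.
Pro-rata amounts: Kowalski 3,372.79; Becker 2,779.10; Sato 3,148.11.
Rounded to nearest $1: Kowalski $3,373; Becker $2,779; Sato $3,148. Sum = $9,300.
No rounding difference to absorb.

Kowalski: $3,373 · Becker: $2,779 · Sato: $3,148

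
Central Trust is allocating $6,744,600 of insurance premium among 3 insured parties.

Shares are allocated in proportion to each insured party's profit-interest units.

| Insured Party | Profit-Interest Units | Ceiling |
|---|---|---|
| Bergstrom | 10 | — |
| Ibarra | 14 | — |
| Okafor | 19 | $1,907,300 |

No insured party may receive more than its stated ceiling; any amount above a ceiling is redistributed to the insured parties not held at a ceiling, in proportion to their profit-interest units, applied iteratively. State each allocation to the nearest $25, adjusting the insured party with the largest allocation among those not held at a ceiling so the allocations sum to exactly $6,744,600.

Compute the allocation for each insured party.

Bergstrom: $2,015,550; Ibarra: $2,821,750; Okafor: $1,907,300

Total profit-interest units = 43.
Proportional shares (ignoring caps): Bergstrom 1,568,511.63; Ibarra 2,195,916.28; Okafor 2,980,172.09.
Capped: Okafor ($1,907,300); remaining pool $4,837,300 reallocated over remaining profit-interest units 24.
Remaining shares: Bergstrom 2,015,541.67 → $2,015,550; Ibarra 2,821,758.33 → $2,821,750.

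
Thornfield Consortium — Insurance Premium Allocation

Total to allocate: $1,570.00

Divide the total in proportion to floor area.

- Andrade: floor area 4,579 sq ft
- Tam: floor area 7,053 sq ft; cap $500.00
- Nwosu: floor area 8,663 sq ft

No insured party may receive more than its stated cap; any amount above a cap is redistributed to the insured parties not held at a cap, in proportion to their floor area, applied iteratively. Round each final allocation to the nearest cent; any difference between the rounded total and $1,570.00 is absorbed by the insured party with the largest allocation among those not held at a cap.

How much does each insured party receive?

Sum of floor area: 20,295.
Pro-rata shares before constraints: Andrade 354.2267; Tam 545.6127; Nwosu 670.1606.
Capped: Tam ($500.00); remaining pool $1,070.00 reallocated over remaining floor area 13,242.
Redistributed shares: Andrade 369.9992 → $370.00; Nwosu 700.0008 → $700.00.

Andrade: $370.00; Tam: $500.00; Nwosu: $700.00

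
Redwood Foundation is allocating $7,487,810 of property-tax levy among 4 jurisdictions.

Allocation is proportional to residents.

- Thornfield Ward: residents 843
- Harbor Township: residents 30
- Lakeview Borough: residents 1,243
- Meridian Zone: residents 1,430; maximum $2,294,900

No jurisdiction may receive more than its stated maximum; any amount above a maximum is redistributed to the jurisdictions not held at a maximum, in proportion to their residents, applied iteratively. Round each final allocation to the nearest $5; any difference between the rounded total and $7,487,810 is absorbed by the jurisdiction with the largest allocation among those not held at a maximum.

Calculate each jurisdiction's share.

Combined residents = 3,546.
Proportional shares (ignoring caps): Thornfield Ward 1,780,096.96; Harbor Township 63,348.65; Lakeview Borough 2,624,745.58; Meridian Zone 3,019,618.81.
Cap binds for Meridian Zone ($2,294,900); remaining pool $5,192,910 reallocated over remaining residents 2,116.
Remaining shares: Thornfield Ward 2,068,820.00 → $2,068,820; Harbor Township 73,623.49 → $73,625; Lakeview Borough 3,050,466.51 → $3,050,465.

Thornfield Ward: $2,068,820 · Harbor Township: $73,625 · Lakeview Borough: $3,050,465 · Meridian Zone: $2,294,900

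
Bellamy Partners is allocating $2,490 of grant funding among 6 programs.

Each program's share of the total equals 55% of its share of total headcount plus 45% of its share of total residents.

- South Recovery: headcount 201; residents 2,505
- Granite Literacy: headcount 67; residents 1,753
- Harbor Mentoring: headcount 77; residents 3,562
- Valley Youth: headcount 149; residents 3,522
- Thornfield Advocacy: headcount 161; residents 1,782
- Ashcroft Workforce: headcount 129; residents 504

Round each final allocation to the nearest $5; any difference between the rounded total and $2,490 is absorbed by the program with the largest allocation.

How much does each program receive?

South Recovery: $560 | Granite Literacy: $260 | Harbor Mentoring: $425 | Valley Youth: $550 | Thornfield Advocacy: $430 | Ashcroft Workforce: $265

Headcount total 784; residents total 13,628.
Blended shares (55% headcount + 45% residents): South Recovery 0.2237; Granite Literacy 0.1049; Harbor Mentoring 0.1716; Valley Youth 0.2208; Thornfield Advocacy 0.1718; Ashcroft Workforce 0.1071.
Raw shares: South Recovery 557.07; Granite Literacy 261.17; Harbor Mentoring 427.37; Valley Youth 549.86; Thornfield Advocacy 427.75; Ashcroft Workforce 266.78.
After rounding ($5): South Recovery $555; Granite Literacy $260; Harbor Mentoring $425; Valley Youth $550; Thornfield Advocacy $430; Ashcroft Workforce $265. Sum = $2,485.
Difference $2,490 − $2,485 = +$5 applied to largest allocation (South Recovery): South Recovery becomes $560.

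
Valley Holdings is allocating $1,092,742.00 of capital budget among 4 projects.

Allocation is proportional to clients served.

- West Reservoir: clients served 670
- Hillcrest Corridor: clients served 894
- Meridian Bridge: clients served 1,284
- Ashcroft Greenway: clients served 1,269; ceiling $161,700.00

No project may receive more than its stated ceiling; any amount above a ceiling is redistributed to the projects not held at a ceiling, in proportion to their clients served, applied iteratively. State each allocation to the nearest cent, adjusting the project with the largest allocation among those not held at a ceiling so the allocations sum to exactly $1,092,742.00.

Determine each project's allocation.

West Reservoir: $219,030.25; Hillcrest Corridor: $292,258.27; Meridian Bridge: $419,753.48; Ashcroft Greenway: $161,700.00

Total clients served = 4,117.
Pro-rata shares before constraints: West Reservoir 177,832.6791; Hillcrest Corridor 237,287.1868; Meridian Bridge 340,801.7314; Ashcroft Greenway 336,820.4027.
Capped: Ashcroft Greenway ($161,700.00); remaining pool $931,042.00 reallocated over remaining clients served 2,848.
Shares after redistribution: West Reservoir 219,030.2458 → $219,030.25; Hillcrest Corridor 292,258.2683 → $292,258.27; Meridian Bridge 419,753.4860 → $419,753.49.
Rounding difference −$0.01 applied to Meridian Bridge → $419,753.48.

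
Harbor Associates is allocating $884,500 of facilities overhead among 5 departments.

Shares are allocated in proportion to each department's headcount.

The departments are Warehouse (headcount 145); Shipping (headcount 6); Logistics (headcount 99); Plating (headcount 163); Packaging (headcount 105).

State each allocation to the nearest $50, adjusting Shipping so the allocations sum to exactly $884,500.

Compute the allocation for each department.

Warehouse: $247,600; Shipping: $10,200; Logistics: $169,050; Plating: $278,350; Packaging: $179,300

Sum of headcount: 518.
Raw shares: Warehouse 145/518 × $884,500 = 247,591.70; Shipping 6/518 × $884,500 = 10,245.17; Logistics 99/518 × $884,500 = 169,045.37; Plating 163/518 × $884,500 = 278,327.22; Packaging 105/518 × $884,500 = 179,290.54.
Rounded to nearest $50: Warehouse $247,600; Shipping $10,250; Logistics $169,050; Plating $278,350; Packaging $179,300. Sum = $884,550.
Difference $884,500 − $884,550 = −$50 applied to Shipping: Shipping becomes $10,200.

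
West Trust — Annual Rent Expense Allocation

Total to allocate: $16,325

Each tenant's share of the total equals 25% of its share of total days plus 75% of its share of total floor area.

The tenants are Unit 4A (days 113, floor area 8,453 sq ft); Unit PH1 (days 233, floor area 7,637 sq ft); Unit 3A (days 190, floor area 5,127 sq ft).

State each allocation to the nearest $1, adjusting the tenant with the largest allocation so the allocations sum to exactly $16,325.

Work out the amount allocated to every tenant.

Unit 4A: $5,738; Unit PH1: $6,182; Unit 3A: $4,405

Days total 536; floor area total 21,217.
Blended shares (25% days + 75% floor area): Unit 4A 0.3515; Unit PH1 0.3786; Unit 3A 0.2699.
Raw shares: Unit 4A 5,738.41; Unit PH1 6,181.23; Unit 3A 4,405.36.
Rounded to nearest $1: Unit 4A $5,738; Unit PH1 $6,181; Unit 3A $4,405. Sum = $16,324.
Difference $16,325 − $16,324 = +$1 applied to largest allocation (Unit PH1): Unit PH1 becomes $6,182.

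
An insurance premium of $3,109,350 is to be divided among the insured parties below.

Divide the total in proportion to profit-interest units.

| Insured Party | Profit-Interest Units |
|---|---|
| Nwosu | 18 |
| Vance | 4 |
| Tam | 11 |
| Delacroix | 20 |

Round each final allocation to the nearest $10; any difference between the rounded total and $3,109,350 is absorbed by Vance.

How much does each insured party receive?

Nwosu: $1,056,010; Vance: $234,660; Tam: $645,340; Delacroix: $1,173,340

Total profit-interest units = 53.
Proportional shares: Nwosu 18/53 × $3,109,350 = 1,056,005.66; Vance 4/53 × $3,109,350 = 234,667.92; Tam 11/53 × $3,109,350 = 645,336.79; Delacroix 20/53 × $3,109,350 = 1,173,339.62.
Rounded to nearest $10: Nwosu $1,056,010; Vance $234,670; Tam $645,340; Delacroix $1,173,340. Sum = $3,109,360.
Difference $3,109,350 − $3,109,360 = −$10 applied to Vance: Vance becomes $234,660.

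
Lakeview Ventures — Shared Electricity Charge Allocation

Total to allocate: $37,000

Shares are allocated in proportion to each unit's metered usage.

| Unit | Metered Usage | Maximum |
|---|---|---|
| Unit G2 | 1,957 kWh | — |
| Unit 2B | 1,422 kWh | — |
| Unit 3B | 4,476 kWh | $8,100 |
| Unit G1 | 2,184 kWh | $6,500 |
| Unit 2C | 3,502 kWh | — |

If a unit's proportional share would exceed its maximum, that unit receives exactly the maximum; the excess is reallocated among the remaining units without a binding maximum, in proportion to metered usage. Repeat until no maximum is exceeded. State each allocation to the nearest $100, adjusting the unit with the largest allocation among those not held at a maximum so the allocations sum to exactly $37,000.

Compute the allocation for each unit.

Combined metered usage = 13,541.
Proportional shares (ignoring caps): Unit G2 5,347.39; Unit 2B 3,885.53; Unit 3B 12,230.41; Unit G1 5,967.65; Unit 2C 9,569.01.
Held at cap: Unit 3B ($8,100); balance $28,900 reallocated over remaining metered usage 9,065.
Held at cap: Unit G1 ($6,500); balance $22,400 reallocated over remaining metered usage 6,881.
Redistributed shares: Unit G2 6,370.70 → $6,400; Unit 2B 4,629.09 → $4,600; Unit 2C 11,400.20 → $11,400.

Unit G2: $6,400 · Unit 2B: $4,600 · Unit 3B: $8,100 · Unit G1: $6,500 · Unit 2C: $11,400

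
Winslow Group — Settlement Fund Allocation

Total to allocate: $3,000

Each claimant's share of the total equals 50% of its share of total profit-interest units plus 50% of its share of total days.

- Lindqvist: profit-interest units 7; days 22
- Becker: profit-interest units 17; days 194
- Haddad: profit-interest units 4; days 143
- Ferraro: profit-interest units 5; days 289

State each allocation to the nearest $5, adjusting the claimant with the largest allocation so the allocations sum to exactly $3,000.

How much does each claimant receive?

Profit-interest units total 33; days total 648.
Combined weights (50% profit-interest units + 50% days): Lindqvist 0.1230; Becker 0.4073; Haddad 0.1709; Ferraro 0.2988.
Proportional shares: Lindqvist 369.11; Becker 1,221.80; Haddad 512.84; Ferraro 896.25.
At nearest $5: Lindqvist $370; Becker $1,220; Haddad $515; Ferraro $895. Sum = $3,000.
No rounding difference to absorb.

Lindqvist: $370 · Becker: $1,220 · Haddad: $515 · Ferraro: $895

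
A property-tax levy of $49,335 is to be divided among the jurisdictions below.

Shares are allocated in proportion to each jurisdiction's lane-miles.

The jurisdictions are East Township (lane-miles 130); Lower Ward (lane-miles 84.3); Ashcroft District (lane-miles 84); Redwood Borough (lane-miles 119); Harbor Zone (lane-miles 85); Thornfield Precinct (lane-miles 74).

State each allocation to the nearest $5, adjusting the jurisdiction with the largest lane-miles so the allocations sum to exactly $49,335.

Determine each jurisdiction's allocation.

East Township: $11,135; Lower Ward: $7,215; Ashcroft District: $7,190; Redwood Borough: $10,185; Harbor Zone: $7,275; Thornfield Precinct: $6,335

Combined lane-miles = 576.3.
Pro-rata amounts: East Township 130/576.3 × $49,335 = 11,128.84; Lower Ward 84.3/576.3 × $49,335 = 7,216.62; Ashcroft District 84/576.3 × $49,335 = 7,190.94; Redwood Borough 119/576.3 × $49,335 = 10,187.17; Harbor Zone 85/576.3 × $49,335 = 7,276.55; Thornfield Precinct 74/576.3 × $49,335 = 6,334.88.
After rounding ($5): East Township $11,130; Lower Ward $7,215; Ashcroft District $7,190; Redwood Borough $10,185; Harbor Zone $7,275; Thornfield Precinct $6,335. Sum = $49,330.
Difference $49,335 − $49,330 = +$5 applied to largest lane-miles (East Township): East Township becomes $11,135.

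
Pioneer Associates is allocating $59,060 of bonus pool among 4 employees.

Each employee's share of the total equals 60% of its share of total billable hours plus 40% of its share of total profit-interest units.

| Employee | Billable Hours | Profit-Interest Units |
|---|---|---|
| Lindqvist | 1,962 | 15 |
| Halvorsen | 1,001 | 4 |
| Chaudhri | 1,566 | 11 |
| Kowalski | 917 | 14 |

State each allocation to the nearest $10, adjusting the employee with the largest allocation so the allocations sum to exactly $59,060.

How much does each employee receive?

Billable hours total 5,446; profit-interest units total 44.
Blended shares (60% billable hours + 40% profit-interest units): Lindqvist 0.3525; Halvorsen 0.1466; Chaudhri 0.2725; Kowalski 0.2283.
Pro-rata amounts: Lindqvist 20,819.97; Halvorsen 8,660.94; Chaudhri 16,095.64; Kowalski 13,483.46.
After rounding ($10): Lindqvist $20,820; Halvorsen $8,660; Chaudhri $16,100; Kowalski $13,480. Sum = $59,060.
Rounded total matches; no reconciliation needed.

Lindqvist: $20,820; Halvorsen: $8,660; Chaudhri: $16,100; Kowalski: $13,480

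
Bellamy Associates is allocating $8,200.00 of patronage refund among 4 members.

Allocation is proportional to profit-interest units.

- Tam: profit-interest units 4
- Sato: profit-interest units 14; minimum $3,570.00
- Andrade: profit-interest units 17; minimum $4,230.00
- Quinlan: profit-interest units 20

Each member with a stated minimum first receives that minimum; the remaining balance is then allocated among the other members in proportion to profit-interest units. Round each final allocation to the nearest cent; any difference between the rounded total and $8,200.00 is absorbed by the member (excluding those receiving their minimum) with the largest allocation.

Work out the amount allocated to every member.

Tam: $66.67 | Sato: $3,570.00 | Andrade: $4,230.00 | Quinlan: $333.33

Minimums first: Sato $3,570.00; Andrade $4,230.00. Remaining pool $400.00.
Remaining pool split over remaining profit-interest units 24: Tam 66.6667 → $66.67; Quinlan 333.3333 → $333.33.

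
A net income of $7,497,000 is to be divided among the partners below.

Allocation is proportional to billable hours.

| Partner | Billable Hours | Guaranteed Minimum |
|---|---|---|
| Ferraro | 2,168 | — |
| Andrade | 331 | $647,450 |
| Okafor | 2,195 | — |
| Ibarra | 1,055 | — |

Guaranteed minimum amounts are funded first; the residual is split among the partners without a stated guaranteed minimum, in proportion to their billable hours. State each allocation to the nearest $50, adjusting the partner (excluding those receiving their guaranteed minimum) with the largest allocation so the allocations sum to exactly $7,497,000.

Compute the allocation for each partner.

Guaranteed amounts: Andrade $647,450. Residual $6,849,550.
Residual split over remaining billable hours 5,418: Ferraro 2,740,831.38 → $2,740,850; Okafor 2,774,965.35 → $2,774,950; Ibarra 1,333,753.28 → $1,333,750.

Ferraro: $2,740,850; Andrade: $647,450; Okafor: $2,774,950; Ibarra: $1,333,750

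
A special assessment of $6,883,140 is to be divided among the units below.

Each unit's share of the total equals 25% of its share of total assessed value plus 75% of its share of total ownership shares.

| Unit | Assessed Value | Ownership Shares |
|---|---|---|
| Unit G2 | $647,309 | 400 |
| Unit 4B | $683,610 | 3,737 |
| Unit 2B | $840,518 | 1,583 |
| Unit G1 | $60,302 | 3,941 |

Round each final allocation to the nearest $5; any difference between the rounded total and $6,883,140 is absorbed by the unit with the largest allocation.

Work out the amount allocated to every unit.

Totals — assessed value 2,231,739, ownership shares 9,661.
Combined weights (25% assessed value + 75% ownership shares): Unit G2 0.1036; Unit 4B 0.3667; Unit 2B 0.2170; Unit G1 0.3127.
Raw shares: Unit G2 712,848.36; Unit 4B 2,523,964.12; Unit 2B 1,493,958.39; Unit G1 2,152,369.14.
Rounded to nearest $5: Unit G2 $712,850; Unit 4B $2,523,965; Unit 2B $1,493,960; Unit G1 $2,152,370. Sum = $6,883,145.
Difference $6,883,140 − $6,883,145 = −$5 applied to largest allocation (Unit 4B): Unit 4B becomes $2,523,960.

Unit G2: $712,850; Unit 4B: $2,523,960; Unit 2B: $1,493,960; Unit G1: $2,152,370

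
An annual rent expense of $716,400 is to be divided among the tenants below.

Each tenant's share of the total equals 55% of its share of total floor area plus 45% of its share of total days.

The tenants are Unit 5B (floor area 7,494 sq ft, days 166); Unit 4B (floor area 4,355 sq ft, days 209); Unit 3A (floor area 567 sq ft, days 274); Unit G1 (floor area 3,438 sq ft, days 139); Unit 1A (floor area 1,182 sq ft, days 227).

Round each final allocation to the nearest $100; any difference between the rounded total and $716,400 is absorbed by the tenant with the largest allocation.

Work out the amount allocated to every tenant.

Totals — floor area 17,036, days 1,015.
Combined weights (55% floor area + 45% days): Unit 5B 0.3155; Unit 4B 0.2333; Unit 3A 0.1398; Unit G1 0.1726; Unit 1A 0.1388.
Proportional shares: Unit 5B 226,050.46; Unit 4B 167,107.05; Unit 3A 100,140.67; Unit G1 123,664.95; Unit 1A 99,436.86.
Rounded to nearest $100: Unit 5B $226,100; Unit 4B $167,100; Unit 3A $100,100; Unit G1 $123,700; Unit 1A $99,400. Sum = $716,400.
No rounding difference to absorb.

Unit 5B: $226,100; Unit 4B: $167,100; Unit 3A: $100,100; Unit G1: $123,700; Unit 1A: $99,400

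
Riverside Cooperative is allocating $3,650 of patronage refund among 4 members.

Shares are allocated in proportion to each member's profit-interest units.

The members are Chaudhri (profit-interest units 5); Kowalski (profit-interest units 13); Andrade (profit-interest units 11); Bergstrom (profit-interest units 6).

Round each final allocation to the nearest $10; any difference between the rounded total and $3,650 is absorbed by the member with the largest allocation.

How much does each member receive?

Chaudhri: $520 · Kowalski: $1,350 · Andrade: $1,150 · Bergstrom: $630

Total profit-interest units = 35.
Raw shares: Chaudhri 5/35 × $3,650 = 521.43; Kowalski 13/35 × $3,650 = 1,355.71; Andrade 11/35 × $3,650 = 1,147.14; Bergstrom 6/35 × $3,650 = 625.71.
Rounded to nearest $10: Chaudhri $520; Kowalski $1,360; Andrade $1,150; Bergstrom $630. Sum = $3,660.
Difference $3,650 − $3,660 = −$10 applied to largest allocation (Kowalski): Kowalski becomes $1,350.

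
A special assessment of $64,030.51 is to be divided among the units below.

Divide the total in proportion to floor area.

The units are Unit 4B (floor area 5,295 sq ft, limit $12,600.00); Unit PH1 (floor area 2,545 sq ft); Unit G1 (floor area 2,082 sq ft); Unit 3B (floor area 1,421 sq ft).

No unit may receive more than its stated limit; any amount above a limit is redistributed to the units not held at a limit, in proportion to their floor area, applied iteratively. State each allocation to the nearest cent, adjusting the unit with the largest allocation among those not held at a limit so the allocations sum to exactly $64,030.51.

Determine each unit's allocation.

Unit 4B: $12,600.00 · Unit PH1: $21,641.97 · Unit G1: $17,704.75 · Unit 3B: $12,083.79

Total floor area = 11,343.
Unconstrained shares: Unit 4B 29,889.9366; Unit PH1 14,366.3623; Unit G1 11,752.7569; Unit 3B 8,021.4542.
Held at cap: Unit 4B ($12,600.00); residual $51,430.51 reallocated over remaining floor area 6,048.
Shares after redistribution: Unit PH1 21,641.9722 → $21,641.97; Unit G1 17,704.7490 → $17,704.75; Unit 3B 12,083.7888 → $12,083.79.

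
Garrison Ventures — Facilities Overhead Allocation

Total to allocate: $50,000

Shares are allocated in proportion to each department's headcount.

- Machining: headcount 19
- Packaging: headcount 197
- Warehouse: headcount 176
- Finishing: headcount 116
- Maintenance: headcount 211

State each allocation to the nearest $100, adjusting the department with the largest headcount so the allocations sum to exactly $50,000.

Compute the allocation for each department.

Machining: $1,300; Packaging: $13,700; Warehouse: $12,200; Finishing: $8,100; Maintenance: $14,700

Total headcount = 19 + 197 + 176 + 116 + 211 = 719.
Unrounded shares: Machining 1,321.28; Packaging 13,699.58; Warehouse 12,239.22; Finishing 8,066.76; Maintenance 14,673.16.
After rounding ($100): Machining $1,300; Packaging $13,700; Warehouse $12,200; Finishing $8,100; Maintenance $14,700. Sum = $50,000.
No rounding difference to absorb.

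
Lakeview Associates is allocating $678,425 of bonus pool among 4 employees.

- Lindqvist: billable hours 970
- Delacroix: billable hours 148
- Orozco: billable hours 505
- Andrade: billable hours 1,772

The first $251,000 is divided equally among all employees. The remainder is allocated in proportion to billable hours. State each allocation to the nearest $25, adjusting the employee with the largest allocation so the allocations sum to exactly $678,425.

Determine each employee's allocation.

$251,000 shared equally gives $62,750 per employee.
Remainder $427,425 by billable hours (total 3,395): Lindqvist 122,121.43 → $122,125; Delacroix 18,632.96 → $18,625; Orozco 63,578.68 → $63,575; Andrade 223,091.93 → $223,100.
Totals: Lindqvist $62,750 + $122,125 = $184,875; Delacroix $62,750 + $18,625 = $81,375; Orozco $62,750 + $63,575 = $126,325; Andrade $62,750 + $223,100 = $285,850.

Lindqvist: $184,875 · Delacroix: $81,375 · Orozco: $126,325 · Andrade: $285,850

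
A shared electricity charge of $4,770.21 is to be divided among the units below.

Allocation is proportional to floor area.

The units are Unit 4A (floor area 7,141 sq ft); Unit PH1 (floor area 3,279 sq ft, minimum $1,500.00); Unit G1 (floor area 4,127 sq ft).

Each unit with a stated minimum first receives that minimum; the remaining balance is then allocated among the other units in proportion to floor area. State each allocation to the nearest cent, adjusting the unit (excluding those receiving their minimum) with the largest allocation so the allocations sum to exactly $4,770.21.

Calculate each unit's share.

Minimums first: Unit PH1 $1,500.00. Residual $3,270.21.
Residual split over remaining floor area 11,268: Unit 4A 2,072.4680 → $2,072.47; Unit G1 1,197.7420 → $1,197.74.

Unit 4A: $2,072.47; Unit PH1: $1,500.00; Unit G1: $1,197.74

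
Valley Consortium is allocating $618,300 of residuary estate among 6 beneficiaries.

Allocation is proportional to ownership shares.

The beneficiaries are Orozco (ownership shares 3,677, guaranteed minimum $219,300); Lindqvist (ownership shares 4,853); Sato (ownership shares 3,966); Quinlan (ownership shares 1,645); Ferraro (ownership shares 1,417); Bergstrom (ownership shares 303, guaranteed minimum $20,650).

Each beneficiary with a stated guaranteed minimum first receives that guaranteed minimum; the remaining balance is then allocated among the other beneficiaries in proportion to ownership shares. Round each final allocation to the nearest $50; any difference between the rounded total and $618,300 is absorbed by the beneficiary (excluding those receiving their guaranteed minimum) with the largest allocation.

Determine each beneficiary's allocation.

Minimums first: Orozco $219,300; Bergstrom $20,650. Remaining pool $378,350.
Remaining pool split over remaining ownership shares 11,881: Lindqvist 154,543.60 → $154,550; Sato 126,297.12 → $126,300; Quinlan 52,384.96 → $52,400; Ferraro 45,124.31 → $45,100.

Orozco: $219,300 · Lindqvist: $154,550 · Sato: $126,300 · Quinlan: $52,400 · Ferraro: $45,100 · Bergstrom: $20,650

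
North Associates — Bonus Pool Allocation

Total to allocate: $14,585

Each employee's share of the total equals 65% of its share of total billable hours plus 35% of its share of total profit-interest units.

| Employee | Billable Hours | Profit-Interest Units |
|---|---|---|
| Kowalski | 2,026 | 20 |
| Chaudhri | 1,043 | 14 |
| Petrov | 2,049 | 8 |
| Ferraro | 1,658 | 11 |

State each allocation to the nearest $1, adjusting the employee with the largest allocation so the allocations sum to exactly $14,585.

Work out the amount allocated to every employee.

Kowalski: $4,761 · Chaudhri: $2,808 · Petrov: $3,637 · Ferraro: $3,379

Totals — billable hours 6,776, profit-interest units 53.
Blended shares (65% billable hours + 35% profit-interest units): Kowalski 0.3264; Chaudhri 0.1925; Petrov 0.2494; Ferraro 0.2317.
Raw shares: Kowalski 4,760.88; Chaudhri 2,807.68; Petrov 3,637.27; Ferraro 3,379.17.
Rounded to nearest $1: Kowalski $4,761; Chaudhri $2,808; Petrov $3,637; Ferraro $3,379. Sum = $14,585.
Rounded total matches; no reconciliation needed.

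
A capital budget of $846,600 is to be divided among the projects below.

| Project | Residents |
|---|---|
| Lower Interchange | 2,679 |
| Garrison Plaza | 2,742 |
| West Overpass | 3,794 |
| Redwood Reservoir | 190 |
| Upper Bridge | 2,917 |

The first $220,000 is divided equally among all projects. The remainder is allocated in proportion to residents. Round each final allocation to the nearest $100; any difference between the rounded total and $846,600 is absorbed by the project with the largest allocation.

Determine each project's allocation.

Equal tier: $220,000 ÷ 5 = $44,000 apiece.
Remainder $626,600 by residents (total 12,322): Lower Interchange 136,232.87 → $136,200; Garrison Plaza 139,436.55 → $139,400; West Overpass 192,933.00 → $192,900; Redwood Reservoir 9,661.91 → $9,700; Upper Bridge 148,335.68 → $148,300.
Rounding difference +$100 on remainder applied to West Overpass.
Totals: Lower Interchange $44,000 + $136,200 = $180,200; Garrison Plaza $44,000 + $139,400 = $183,400; West Overpass $44,000 + $193,000 = $237,000; Redwood Reservoir $44,000 + $9,700 = $53,700; Upper Bridge $44,000 + $148,300 = $192,300.

Lower Interchange: $180,200 · Garrison Plaza: $183,400 · West Overpass: $237,000 · Redwood Reservoir: $53,700 · Upper Bridge: $192,300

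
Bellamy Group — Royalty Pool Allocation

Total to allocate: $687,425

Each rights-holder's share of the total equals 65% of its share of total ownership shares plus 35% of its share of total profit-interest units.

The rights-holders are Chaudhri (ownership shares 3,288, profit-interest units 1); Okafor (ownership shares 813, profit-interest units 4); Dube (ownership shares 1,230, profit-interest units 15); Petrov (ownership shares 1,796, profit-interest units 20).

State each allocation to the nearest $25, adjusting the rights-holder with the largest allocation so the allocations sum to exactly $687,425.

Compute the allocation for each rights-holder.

Totals — ownership shares 7,127, profit-interest units 40.
Blended shares (65% ownership shares + 35% profit-interest units): Chaudhri 0.3086; Okafor 0.1091; Dube 0.2434; Petrov 0.3388.
Proportional shares: Chaudhri 212,155.66; Okafor 75,030.79; Dube 167,339.21; Petrov 232,899.34.
After rounding ($25): Chaudhri $212,150; Okafor $75,025; Dube $167,350; Petrov $232,900. Sum = $687,425.
No rounding difference to absorb.

Chaudhri: $212,150; Okafor: $75,025; Dube: $167,350; Petrov: $232,900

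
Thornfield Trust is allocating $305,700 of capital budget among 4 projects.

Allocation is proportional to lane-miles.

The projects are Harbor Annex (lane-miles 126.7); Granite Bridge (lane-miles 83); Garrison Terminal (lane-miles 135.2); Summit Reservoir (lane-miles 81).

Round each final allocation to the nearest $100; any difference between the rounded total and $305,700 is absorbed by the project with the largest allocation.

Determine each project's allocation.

Combined lane-miles = 425.9.
Unrounded shares: Harbor Annex 126.7/425.9 × $305,700 = 90,941.98; Granite Bridge 83/425.9 × $305,700 = 59,575.25; Garrison Terminal 135.2/425.9 × $305,700 = 97,043.06; Summit Reservoir 81/425.9 × $305,700 = 58,139.70.
After rounding ($100): Harbor Annex $90,900; Granite Bridge $59,600; Garrison Terminal $97,000; Summit Reservoir $58,100. Sum = $305,600.
Difference $305,700 − $305,600 = +$100 applied to largest allocation (Garrison Terminal): Garrison Terminal becomes $97,100.

Harbor Annex: $90,900 | Granite Bridge: $59,600 | Garrison Terminal: $97,100 | Summit Reservoir: $58,100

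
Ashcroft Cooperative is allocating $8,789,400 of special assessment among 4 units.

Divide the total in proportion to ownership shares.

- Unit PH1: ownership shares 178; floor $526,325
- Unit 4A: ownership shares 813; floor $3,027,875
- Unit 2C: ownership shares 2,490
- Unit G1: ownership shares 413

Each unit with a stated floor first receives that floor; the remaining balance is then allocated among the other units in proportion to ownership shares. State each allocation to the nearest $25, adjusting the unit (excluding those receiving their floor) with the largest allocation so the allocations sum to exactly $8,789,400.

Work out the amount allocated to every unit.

Unit PH1: $526,325 · Unit 4A: $3,027,875 · Unit 2C: $4,490,400 · Unit G1: $744,800

Guaranteed amounts: Unit PH1 $526,325; Unit 4A $3,027,875. Remaining pool $5,235,200.
Remaining pool split over remaining ownership shares 2,903: Unit 2C 4,490,405.79 → $4,490,400; Unit G1 744,794.21 → $744,800.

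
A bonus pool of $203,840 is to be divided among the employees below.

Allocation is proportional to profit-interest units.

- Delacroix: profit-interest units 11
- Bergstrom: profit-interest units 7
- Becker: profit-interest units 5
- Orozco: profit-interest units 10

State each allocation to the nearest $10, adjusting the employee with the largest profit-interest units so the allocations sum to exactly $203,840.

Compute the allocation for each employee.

Sum of profit-interest units: 11 + 7 + 5 + 10 = 33.
Raw shares: Delacroix 67,946.67; Bergstrom 43,238.79; Becker 30,884.85; Orozco 61,769.70.
Rounded to nearest $10: Delacroix $67,950; Bergstrom $43,240; Becker $30,880; Orozco $61,770. Sum = $203,840.
Sum already equals the total — no adjustment.

Delacroix: $67,950 | Bergstrom: $43,240 | Becker: $30,880 | Orozco: $61,770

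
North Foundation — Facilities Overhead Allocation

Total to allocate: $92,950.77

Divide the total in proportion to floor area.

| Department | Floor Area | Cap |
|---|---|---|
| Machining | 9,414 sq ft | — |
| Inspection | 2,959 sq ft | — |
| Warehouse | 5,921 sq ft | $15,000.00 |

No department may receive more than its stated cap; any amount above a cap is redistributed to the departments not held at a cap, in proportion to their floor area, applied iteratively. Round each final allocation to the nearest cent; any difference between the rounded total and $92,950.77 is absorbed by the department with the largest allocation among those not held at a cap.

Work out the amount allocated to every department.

Floor area total: 18,294.
Proportional shares (ignoring caps): Machining 47,831.9968; Inspection 15,034.5101; Warehouse 30,084.2631.
Held at cap: Warehouse ($15,000.00); balance $77,950.77 reallocated over remaining floor area 12,373.
Shares after redistribution: Machining 59,308.8619 → $59,308.86; Inspection 18,641.9081 → $18,641.91.

Machining: $59,308.86 · Inspection: $18,641.91 · Warehouse: $15,000.00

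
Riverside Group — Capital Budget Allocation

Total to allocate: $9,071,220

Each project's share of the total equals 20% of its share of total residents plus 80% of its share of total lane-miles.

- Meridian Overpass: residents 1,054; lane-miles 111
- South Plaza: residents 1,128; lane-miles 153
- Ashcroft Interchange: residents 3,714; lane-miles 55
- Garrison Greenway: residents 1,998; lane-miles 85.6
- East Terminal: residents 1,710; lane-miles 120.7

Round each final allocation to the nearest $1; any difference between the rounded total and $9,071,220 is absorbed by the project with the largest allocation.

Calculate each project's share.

Totals — residents 9,604, lane-miles 525.3.
Composite weights (20% residents + 80% lane-miles): Meridian Overpass 0.1910; South Plaza 0.2565; Ashcroft Interchange 0.1611; Garrison Greenway 0.1720; East Terminal 0.2194.
Unrounded shares: Meridian Overpass 1,732,561.72; South Plaza 2,326,767.21; Ashcroft Interchange 1,461,413.76; Garrison Greenway 1,559,989.18; East Terminal 1,990,488.12.
After rounding ($1): Meridian Overpass $1,732,562; South Plaza $2,326,767; Ashcroft Interchange $1,461,414; Garrison Greenway $1,559,989; East Terminal $1,990,488. Sum = $9,071,220.
Sum already equals the total — no adjustment.

Meridian Overpass: $1,732,562 · South Plaza: $2,326,767 · Ashcroft Interchange: $1,461,414 · Garrison Greenway: $1,559,989 · East Terminal: $1,990,488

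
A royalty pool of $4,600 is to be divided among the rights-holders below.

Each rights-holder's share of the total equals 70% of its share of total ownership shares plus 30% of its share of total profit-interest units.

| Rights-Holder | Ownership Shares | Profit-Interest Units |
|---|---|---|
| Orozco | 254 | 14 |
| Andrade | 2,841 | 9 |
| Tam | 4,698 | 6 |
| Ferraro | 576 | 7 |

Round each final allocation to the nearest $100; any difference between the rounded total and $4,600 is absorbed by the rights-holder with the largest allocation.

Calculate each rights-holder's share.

Totals — ownership shares 8,369, profit-interest units 36.
Combined weights (70% ownership shares + 30% profit-interest units): Orozco 0.1379; Andrade 0.3126; Tam 0.4430; Ferraro 0.1065.
Proportional shares: Orozco 634.39; Andrade 1,438.08; Tam 2,037.57; Ferraro 489.95.
Rounded to nearest $100: Orozco $600; Andrade $1,400; Tam $2,000; Ferraro $500. Sum = $4,500.
Difference $4,600 − $4,500 = +$100 applied to largest allocation (Tam): Tam becomes $2,100.

Orozco: $600; Andrade: $1,400; Tam: $2,100; Ferraro: $500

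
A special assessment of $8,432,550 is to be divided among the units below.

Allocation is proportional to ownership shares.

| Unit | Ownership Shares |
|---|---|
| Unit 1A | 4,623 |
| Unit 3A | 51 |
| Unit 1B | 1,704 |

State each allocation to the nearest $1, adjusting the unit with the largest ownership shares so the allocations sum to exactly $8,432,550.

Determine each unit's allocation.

Unit 1A: $6,112,210 · Unit 3A: $67,429 · Unit 1B: $2,252,911

Combined ownership shares = 4,623 + 51 + 1,704 = 6,378.
Unrounded shares: Unit 1A 6,112,210.51; Unit 3A 67,428.67; Unit 1B 2,252,910.82.
Rounded to nearest $1: Unit 1A $6,112,211; Unit 3A $67,429; Unit 1B $2,252,911. Sum = $8,432,551.
Difference $8,432,550 − $8,432,551 = −$1 applied to largest ownership shares (Unit 1A): Unit 1A becomes $6,112,210.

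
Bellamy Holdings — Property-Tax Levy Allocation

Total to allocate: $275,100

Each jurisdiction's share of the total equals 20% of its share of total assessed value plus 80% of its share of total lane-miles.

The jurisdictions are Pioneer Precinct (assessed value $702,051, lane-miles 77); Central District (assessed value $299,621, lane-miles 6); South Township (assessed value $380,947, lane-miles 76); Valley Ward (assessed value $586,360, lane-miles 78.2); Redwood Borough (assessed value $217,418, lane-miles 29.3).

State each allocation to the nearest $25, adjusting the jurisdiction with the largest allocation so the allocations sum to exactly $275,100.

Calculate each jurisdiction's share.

Assessed value total 2,186,397; lane-miles total 266.5.
Combined weights (20% assessed value + 80% lane-miles): Pioneer Precinct 0.2954; Central District 0.0454; South Township 0.2630; Valley Ward 0.2884; Redwood Borough 0.1078.
Unrounded shares: Pioneer Precinct 81,254.74; Central District 12,494.77; South Township 72,348.44; Valley Ward 79,334.39; Redwood Borough 29,667.67.
Rounded to nearest $25: Pioneer Precinct $81,250; Central District $12,500; South Township $72,350; Valley Ward $79,325; Redwood Borough $29,675. Sum = $275,100.
Rounded total matches; no reconciliation needed.

Pioneer Precinct: $81,250 · Central District: $12,500 · South Township: $72,350 · Valley Ward: $79,325 · Redwood Borough: $29,675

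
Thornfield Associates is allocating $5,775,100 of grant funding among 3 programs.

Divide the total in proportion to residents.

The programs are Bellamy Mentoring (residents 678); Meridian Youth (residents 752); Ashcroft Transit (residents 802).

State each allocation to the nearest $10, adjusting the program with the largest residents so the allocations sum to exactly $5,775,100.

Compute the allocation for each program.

Sum of residents: 678 + 752 + 802 = 2,232.
Unrounded shares: Bellamy Mentoring 1,754,264.25; Meridian Youth 1,945,732.62; Ashcroft Transit 2,075,103.14.
At nearest $10: Bellamy Mentoring $1,754,260; Meridian Youth $1,945,730; Ashcroft Transit $2,075,100. Sum = $5,775,090.
Difference $5,775,100 − $5,775,090 = +$10 applied to largest residents (Ashcroft Transit): Ashcroft Transit becomes $2,075,110.

Bellamy Mentoring: $1,754,260 · Meridian Youth: $1,945,730 · Ashcroft Transit: $2,075,110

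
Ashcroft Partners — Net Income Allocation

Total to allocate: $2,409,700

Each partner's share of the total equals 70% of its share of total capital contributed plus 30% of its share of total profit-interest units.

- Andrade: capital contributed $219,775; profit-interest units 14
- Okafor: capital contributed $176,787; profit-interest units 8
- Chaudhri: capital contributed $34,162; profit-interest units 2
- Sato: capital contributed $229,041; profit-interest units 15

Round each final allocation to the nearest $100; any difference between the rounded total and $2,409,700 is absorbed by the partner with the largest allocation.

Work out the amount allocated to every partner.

Totals — capital contributed 659,765, profit-interest units 39.
Blended shares (70% capital contributed + 30% profit-interest units): Andrade 0.3409; Okafor 0.2491; Chaudhri 0.0516; Sato 0.3584.
Pro-rata amounts: Andrade 821,394.51; Okafor 600,272.20; Chaudhri 124,412.68; Sato 863,620.61.
Rounded to nearest $100: Andrade $821,400; Okafor $600,300; Chaudhri $124,400; Sato $863,600. Sum = $2,409,700.
No rounding difference to absorb.

Andrade: $821,400 | Okafor: $600,300 | Chaudhri: $124,400 | Sato: $863,600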